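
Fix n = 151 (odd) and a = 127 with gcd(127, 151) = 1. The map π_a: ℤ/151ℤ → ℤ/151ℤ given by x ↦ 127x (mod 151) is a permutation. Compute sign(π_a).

Trace 59: π^k(59) = [59, 94, 9, 86, 50, 8, 110] for k=0..6.
Cycle type of π: 25×6 + 1; total 7 cycles.
151 − 7 = 144 transpositions; sign(π) = (−1)^144 = +1.
Check: (127/151) = +1 by Zolotarev.

+1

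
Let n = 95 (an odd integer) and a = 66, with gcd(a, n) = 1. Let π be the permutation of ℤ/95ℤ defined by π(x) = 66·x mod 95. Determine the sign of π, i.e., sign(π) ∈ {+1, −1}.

+1

Trace 6: π^k(6) = [6, 16, 11, 61, 36, 1, 66] for k=0..6.
Cycle lengths of π_66 on ℤ/95ℤ: [9, 9, 9, 9, 9, 9, 9, 9, 9, 9, 1, 1, 1, 1, 1]; 15 cycles in total.
With 15 cycles on 95 points, sign = (−1)^{95−15} = +1.
The Jacobi symbol (66|95) = +1 (Zolotarev) agrees.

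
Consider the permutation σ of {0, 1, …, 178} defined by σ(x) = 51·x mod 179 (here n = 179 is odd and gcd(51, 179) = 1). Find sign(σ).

+1

Trace 31: π^k(31) = [31, 149, 81, 14, 177, 77, 168] for k=0..6.
π_51 has 3 disjoint cycles with lengths [89, 89, 1] on {0,…,178}.
3 cycles on 179: each ℓ→(−1)^(ℓ−1), product (−1)^176 = +1.
(51|179)_J = +1 (Zolotarev's lemma cross-check).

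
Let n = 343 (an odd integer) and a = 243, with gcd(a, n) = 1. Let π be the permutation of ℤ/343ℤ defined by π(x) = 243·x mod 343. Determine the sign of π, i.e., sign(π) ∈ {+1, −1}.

Start at x=274: 274 → 40 → 116 → 62 → 317 → 199 → 337 → … (one orbit).
Cycle type of π: 294 + 42 + 6 + 1; total 4 cycles.
With 4 cycles on 343 points, sign = (−1)^{343−4} = -1.
Zolotarev: (243|343) = -1, matching the cycle-count sign.

-1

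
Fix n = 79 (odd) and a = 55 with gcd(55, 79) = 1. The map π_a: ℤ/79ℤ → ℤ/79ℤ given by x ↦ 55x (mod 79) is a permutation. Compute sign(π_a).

Start at x=55: 55 → 23 → 1 → 55 (one orbit).
π_55 has 27 disjoint cycles with lengths [3, 3, 3, 3, 3, 3, 3, 3, 3, 3, 3, 3, 3, 3, 3, 3, 3, 3, 3, 3, 3, 3, 3, 3, 3, 3, 1] on {0,…,78}.
sign(π) = (−1)^{n − #cycles} = (−1)^{79−27} = (−1)^52 = +1.
Zolotarev: (55|79) = +1, matching the cycle-count sign.

+1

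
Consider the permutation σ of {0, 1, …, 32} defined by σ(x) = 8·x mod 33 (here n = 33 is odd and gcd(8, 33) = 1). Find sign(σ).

+1

Start at x=4: 4 → 32 → 25 → 2 → 16 → 29 → 1 → … (one orbit).
Cycle type of π: 10×3 + 2 + 1; total 5 cycles.
Σ(ℓ_i−1) = 33−5 = 28; sign = (−1)^28 = +1.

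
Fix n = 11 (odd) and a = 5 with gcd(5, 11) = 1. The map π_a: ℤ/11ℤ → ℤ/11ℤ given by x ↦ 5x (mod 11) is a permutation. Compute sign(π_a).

+1

Start at x=3: 3 → 4 → 9 → 1 → 5 → 3 (one orbit).
Cycle type of π: 5×2 + 1; total 3 cycles.
sign(π) = (−1)^{n − #cycles} = (−1)^{11−3} = (−1)^8 = +1.
Zolotarev: (5|11) = +1, matching the cycle-count sign.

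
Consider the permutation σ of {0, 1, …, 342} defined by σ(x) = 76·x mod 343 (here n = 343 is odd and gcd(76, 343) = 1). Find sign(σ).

-1

Trace 314: π^k(314) = [314, 197, 223, 141, 83, 134, 237] for k=0..6.
Decompose π into cycles: lengths [98, 98, 98, 14, 14, 14, 2, 2, 2, 1] (10 cycles, including the fixed point 0).
10 cycles on 343: each ℓ→(−1)^(ℓ−1), product (−1)^333 = -1.
Via Zolotarev, sign(π_{76}) = (76|343) = -1.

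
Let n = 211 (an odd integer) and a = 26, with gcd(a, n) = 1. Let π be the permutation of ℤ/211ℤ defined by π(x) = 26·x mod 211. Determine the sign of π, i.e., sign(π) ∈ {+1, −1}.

Trace 173: π^k(173) = [173, 67, 54, 138, 1, 26, 43] for k=0..6.
Decompose π into cycles: lengths [42, 42, 42, 42, 42, 1] (6 cycles, including the fixed point 0).
sign(π) = (−1)^{n − #cycles} = (−1)^{211−6} = (−1)^205 = -1.
(26|211)_J = -1 (Zolotarev's lemma cross-check).

-1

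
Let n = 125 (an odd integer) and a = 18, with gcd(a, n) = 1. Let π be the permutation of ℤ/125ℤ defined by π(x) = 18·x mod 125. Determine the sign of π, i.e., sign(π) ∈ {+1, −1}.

-1

Orbit of 49 under x↦18x: [49, 7, 1, 18, 74, 82, 101]… (length divides ord_125(18)).
Cycle lengths of π_18 on ℤ/125ℤ: [20, 20, 20, 20, 20, 4, 4, 4, 4, 4, 4, 1]; 12 cycles in total.
125 − 12 = 113 transpositions; sign(π) = (−1)^113 = -1.
(18|125)_J = -1 (Zolotarev's lemma cross-check).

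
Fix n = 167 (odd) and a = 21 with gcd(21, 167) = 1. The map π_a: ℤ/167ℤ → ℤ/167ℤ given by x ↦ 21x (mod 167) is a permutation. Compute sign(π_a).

+1

Trace 133: π^k(133) = [133, 121, 36, 88, 11, 64, 8] for k=0..6.
The orbit structure of x ↦ 21x mod 167: 3 orbits of sizes [83, 83, 1].
With 3 cycles on 167 points, sign = (−1)^{167−3} = +1.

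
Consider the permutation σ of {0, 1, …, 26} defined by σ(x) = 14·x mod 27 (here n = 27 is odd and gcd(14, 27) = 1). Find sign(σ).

-1

Trace 2: π^k(2) = [2, 1, 14, 7, 17, 22, 11] for k=0..6.
Cycle type of π: 18 + 6 + 2 + 1; total 4 cycles.
4 cycles on 27: each ℓ→(−1)^(ℓ−1), product (−1)^23 = -1.
Zolotarev: (14|27) = -1, matching the cycle-count sign.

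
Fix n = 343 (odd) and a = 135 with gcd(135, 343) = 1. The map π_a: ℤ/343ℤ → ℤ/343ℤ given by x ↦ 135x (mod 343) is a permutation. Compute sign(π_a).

Orbit of 186 under x↦135x: [186, 71, 324, 179, 155, 2, 270]… (length divides ord_343(135)).
π_135 has 7 disjoint cycles with lengths [147, 147, 21, 21, 3, 3, 1] on {0,…,342}.
Σ(ℓ_i−1) = 343−7 = 336; sign = (−1)^336 = +1.

+1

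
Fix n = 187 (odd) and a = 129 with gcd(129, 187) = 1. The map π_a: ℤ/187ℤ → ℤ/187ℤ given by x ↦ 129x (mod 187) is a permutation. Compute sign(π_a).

Orbit of 137 under x↦129x: [137, 95, 100, 184, 174, 6, 26]… (length divides ord_187(129)).
Cycle type of π: 80×2 + 16 + 10 + 1; total 5 cycles.
With 5 cycles on 187 points, sign = (−1)^{187−5} = +1.
Zolotarev: (129|187) = +1, matching the cycle-count sign.

+1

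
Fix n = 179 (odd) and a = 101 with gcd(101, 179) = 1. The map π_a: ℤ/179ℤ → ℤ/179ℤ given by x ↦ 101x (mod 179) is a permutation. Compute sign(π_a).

Orbit of 64 under x↦101x: [64, 20, 51, 139, 77, 80, 25]… (length divides ord_179(101)).
π_101 has 3 disjoint cycles with lengths [89, 89, 1] on {0,…,178}.
3 cycles on 179: each ℓ→(−1)^(ℓ−1), product (−1)^176 = +1.

+1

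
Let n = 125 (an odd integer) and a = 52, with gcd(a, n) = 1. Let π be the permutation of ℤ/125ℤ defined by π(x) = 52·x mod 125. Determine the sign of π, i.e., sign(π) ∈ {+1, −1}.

-1

Trace 61: π^k(61) = [61, 47, 69, 88, 76, 77, 4] for k=0..6.
Decompose π into cycles: lengths [100, 20, 4, 1] (4 cycles, including the fixed point 0).
sign(π) = (−1)^{n − #cycles} = (−1)^{125−4} = (−1)^121 = -1.
The Jacobi symbol (52|125) = -1 (Zolotarev) agrees.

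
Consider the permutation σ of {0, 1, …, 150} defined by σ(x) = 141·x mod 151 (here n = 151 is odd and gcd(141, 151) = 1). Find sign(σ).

Orbit of 129 under x↦141x: [129, 69, 65, 105, 7, 81, 96]… (length divides ord_151(141)).
Cycle lengths of π_141 on ℤ/151ℤ: [150, 1]; 2 cycles in total.
With 2 cycles on 151 points, sign = (−1)^{151−2} = -1.
The Jacobi symbol (141|151) = -1 (Zolotarev) agrees.

-1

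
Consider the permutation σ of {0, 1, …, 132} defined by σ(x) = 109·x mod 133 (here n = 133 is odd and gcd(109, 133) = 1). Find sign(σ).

Start at x=130: 130 → 72 → 1 → 109 → 44 → 8 → 74 → … (one orbit).
Cycle type of π: 18×7 + 3×2 + 1; total 10 cycles.
10 cycles on 133: each ℓ→(−1)^(ℓ−1), product (−1)^123 = -1.
The Jacobi symbol (109|133) = -1 (Zolotarev) agrees.

-1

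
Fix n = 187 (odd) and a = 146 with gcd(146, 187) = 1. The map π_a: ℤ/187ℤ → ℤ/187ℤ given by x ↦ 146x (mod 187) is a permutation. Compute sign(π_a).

-1

Orbit of 122 under x↦146x: [122, 47, 130, 93, 114, 1, 146]… (length divides ord_187(146)).
Cycle type of π: 80×2 + 16 + 5×2 + 1; total 6 cycles.
Σ(ℓ_i−1) = 187−6 = 181; sign = (−1)^181 = -1.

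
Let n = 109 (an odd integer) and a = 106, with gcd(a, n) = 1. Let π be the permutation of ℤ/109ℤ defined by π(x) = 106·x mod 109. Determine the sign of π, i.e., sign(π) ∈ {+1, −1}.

+1

Orbit of 43 under x↦106x: [43, 89, 60, 38, 104, 15, 64]… (length divides ord_109(106)).
Cycle type of π: 54×2 + 1; total 3 cycles.
3 cycles on 109: each ℓ→(−1)^(ℓ−1), product (−1)^106 = +1.
The Jacobi symbol (106|109) = +1 (Zolotarev) agrees.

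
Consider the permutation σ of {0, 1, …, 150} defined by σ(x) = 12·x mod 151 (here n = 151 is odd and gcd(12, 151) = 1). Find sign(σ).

Orbit of 117 under x↦12x: [117, 45, 87, 138, 146, 91, 35]… (length divides ord_151(12)).
The orbit structure of x ↦ 12x mod 151: 2 orbits of sizes [150, 1].
n − c = 151 − 2 = 149; sign = (−1)^149 = -1.
Zolotarev: (12|151) = -1, matching the cycle-count sign.

-1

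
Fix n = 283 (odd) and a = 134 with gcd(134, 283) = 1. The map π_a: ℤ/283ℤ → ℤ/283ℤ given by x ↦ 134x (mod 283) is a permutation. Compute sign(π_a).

Start at x=199: 199 → 64 → 86 → 204 → 168 → 155 → 111 → … (one orbit).
Decompose π into cycles: lengths [47, 47, 47, 47, 47, 47, 1] (7 cycles, including the fixed point 0).
283 − 7 = 276 transpositions; sign(π) = (−1)^276 = +1.
The Jacobi symbol (134|283) = +1 (Zolotarev) agrees.

+1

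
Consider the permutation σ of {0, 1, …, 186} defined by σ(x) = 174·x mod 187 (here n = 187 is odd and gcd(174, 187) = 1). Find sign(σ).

+1

Trace 157: π^k(157) = [157, 16, 166, 86, 4, 135, 115] for k=0..6.
Decompose π into cycles: lengths [20, 20, 20, 20, 20, 20, 20, 20, 5, 5, 4, 4, 4, 4, 1] (15 cycles, including the fixed point 0).
n − c = 187 − 15 = 172; sign = (−1)^172 = +1.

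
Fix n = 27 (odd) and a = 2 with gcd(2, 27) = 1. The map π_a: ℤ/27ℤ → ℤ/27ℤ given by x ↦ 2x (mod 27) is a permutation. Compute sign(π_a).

-1

Start at x=23: 23 → 19 → 11 → 22 → 17 → 7 → 14 → … (one orbit).
Cycle type of π: 18 + 6 + 2 + 1; total 4 cycles.
27 − 4 = 23 transpositions; sign(π) = (−1)^23 = -1.
Via Zolotarev, sign(π_{2}) = (2|27) = -1.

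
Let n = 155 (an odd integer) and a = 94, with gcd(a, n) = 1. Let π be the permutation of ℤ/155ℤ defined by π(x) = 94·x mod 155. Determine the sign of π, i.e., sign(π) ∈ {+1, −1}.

Orbit of 1 under x↦94x: [1, 94]… (length divides ord_155(94)).
Cycle lengths of π_94 on ℤ/155ℤ: [2, 2, 2, 2, 2, 2, 2, 2, 2, 2, 2, 2, 2, 2, 2, 2, 2, 2, 2, 2, 2, 2, 2, 2, 2, 2, 2, 2, 2, 2, 2, 2, 2, 2, 2, 2, 2, 2, 2, 2, 2, 2, 2, 2, 2, 2, 2, 2, 2, 2, 2, 2, 2, 2, 2, 2, 2, 2, 2, 2, 2, 2, 1, 1, 1, 1, 1, 1, 1, 1, 1, 1, 1, 1, 1, 1, 1, 1, 1, 1, 1, 1, 1, 1, 1, 1, 1, 1, 1, 1, 1, 1, 1]; 93 cycles in total.
sign(π) = (−1)^{n − #cycles} = (−1)^{155−93} = (−1)^62 = +1.
Check: (94/155) = +1 by Zolotarev.

+1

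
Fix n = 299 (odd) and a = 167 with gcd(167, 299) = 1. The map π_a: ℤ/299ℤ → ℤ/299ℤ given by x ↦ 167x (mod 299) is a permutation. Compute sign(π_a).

-1

Orbit of 238 under x↦167x: [238, 278, 81, 72, 64, 223, 165]… (length divides ord_299(167)).
π_167 has 6 disjoint cycles with lengths [132, 132, 12, 11, 11, 1] on {0,…,298}.
n − c = 299 − 6 = 293; sign = (−1)^293 = -1.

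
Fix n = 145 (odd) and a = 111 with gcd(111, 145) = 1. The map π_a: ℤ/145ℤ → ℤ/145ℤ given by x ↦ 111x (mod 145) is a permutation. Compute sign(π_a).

+1

Start at x=136: 136 → 16 → 36 → 81 → 1 → 111 → 141 → 136 (one orbit).
Decompose π into cycles: lengths [7, 7, 7, 7, 7, 7, 7, 7, 7, 7, 7, 7, 7, 7, 7, 7, 7, 7, 7, 7, 1, 1, 1, 1, 1] (25 cycles, including the fixed point 0).
With 25 cycles on 145 points, sign = (−1)^{145−25} = +1.
The Jacobi symbol (111|145) = +1 (Zolotarev) agrees.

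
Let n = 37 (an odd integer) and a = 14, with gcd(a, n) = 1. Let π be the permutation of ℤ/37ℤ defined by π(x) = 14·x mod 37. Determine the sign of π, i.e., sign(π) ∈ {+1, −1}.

-1

Orbit of 26 under x↦14x: [26, 31, 27, 8, 1, 14, 11]… (length divides ord_37(14)).
Cycle type of π: 12×3 + 1; total 4 cycles.
sign(π) = (−1)^{n − #cycles} = (−1)^{37−4} = (−1)^33 = -1.
The Jacobi symbol (14|37) = -1 (Zolotarev) agrees.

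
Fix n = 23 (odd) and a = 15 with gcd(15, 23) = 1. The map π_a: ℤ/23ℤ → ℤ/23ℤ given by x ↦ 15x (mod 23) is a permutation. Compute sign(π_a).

-1

Start at x=6: 6 → 21 → 16 → 10 → 12 → 19 → 9 → … (one orbit).
π_15 has 2 disjoint cycles with lengths [22, 1] on {0,…,22}.
Σ(ℓ_i−1) = 23−2 = 21; sign = (−1)^21 = -1.
The Jacobi symbol (15|23) = -1 (Zolotarev) agrees.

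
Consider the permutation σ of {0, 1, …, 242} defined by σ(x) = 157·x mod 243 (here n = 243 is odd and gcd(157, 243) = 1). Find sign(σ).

+1

Trace 199: π^k(199) = [199, 139, 196, 154, 121, 43, 190] for k=0..6.
Decompose π into cycles: lengths [81, 81, 27, 27, 9, 9, 3, 3, 1, 1, 1] (11 cycles, including the fixed point 0).
With 11 cycles on 243 points, sign = (−1)^{243−11} = +1.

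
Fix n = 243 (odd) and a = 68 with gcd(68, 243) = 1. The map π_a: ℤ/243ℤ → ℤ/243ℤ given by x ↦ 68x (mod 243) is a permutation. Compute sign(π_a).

-1

Orbit of 23 under x↦68x: [23, 106, 161, 13, 155, 91, 113]… (length divides ord_243(68)).
Cycle type of π: 162 + 54 + 18 + 6 + 2 + 1; total 6 cycles.
With 6 cycles on 243 points, sign = (−1)^{243−6} = -1.
(68|243)_J = -1 (Zolotarev's lemma cross-check).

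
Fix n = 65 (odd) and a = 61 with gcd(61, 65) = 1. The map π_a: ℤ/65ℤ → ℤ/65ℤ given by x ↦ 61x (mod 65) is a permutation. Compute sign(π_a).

+1

Start at x=61: 61 → 16 → 1 → 61 (one orbit).
Cycle type of π: 3×20 + 1×5; total 25 cycles.
65 − 25 = 40 transpositions; sign(π) = (−1)^40 = +1.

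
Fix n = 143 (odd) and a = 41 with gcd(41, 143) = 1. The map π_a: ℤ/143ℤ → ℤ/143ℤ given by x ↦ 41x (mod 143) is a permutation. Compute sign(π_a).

Trace 54: π^k(54) = [54, 69, 112, 16, 84, 12, 63] for k=0..6.
The orbit structure of x ↦ 41x mod 143: 5 orbits of sizes [60, 60, 12, 10, 1].
Σ(ℓ_i−1) = 143−5 = 138; sign = (−1)^138 = +1.

+1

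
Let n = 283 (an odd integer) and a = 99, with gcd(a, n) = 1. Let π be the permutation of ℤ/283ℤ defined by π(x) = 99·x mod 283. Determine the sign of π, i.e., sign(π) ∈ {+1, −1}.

+1

Trace 95: π^k(95) = [95, 66, 25, 211, 230, 130, 135] for k=0..6.
π_99 has 3 disjoint cycles with lengths [141, 141, 1] on {0,…,282}.
Σ(ℓ_i−1) = 283−3 = 280; sign = (−1)^280 = +1.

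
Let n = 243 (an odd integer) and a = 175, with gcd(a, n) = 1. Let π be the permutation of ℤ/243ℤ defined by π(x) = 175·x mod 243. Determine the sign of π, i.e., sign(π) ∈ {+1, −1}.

+1

Start at x=88: 88 → 91 → 130 → 151 → 181 → 85 → 52 → … (one orbit).
Decompose π into cycles: lengths [81, 81, 27, 27, 9, 9, 3, 3, 1, 1, 1] (11 cycles, including the fixed point 0).
With 11 cycles on 243 points, sign = (−1)^{243−11} = +1.
Via Zolotarev, sign(π_{175}) = (175|243) = +1.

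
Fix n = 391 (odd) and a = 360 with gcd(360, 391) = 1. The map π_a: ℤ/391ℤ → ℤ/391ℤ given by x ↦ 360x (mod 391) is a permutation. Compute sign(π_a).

Start at x=367: 367 → 353 → 5 → 236 → 113 → 16 → 286 → … (one orbit).
π_360 has 5 disjoint cycles with lengths [176, 176, 22, 16, 1] on {0,…,390}.
5 cycles on 391: each ℓ→(−1)^(ℓ−1), product (−1)^386 = +1.
The Jacobi symbol (360|391) = +1 (Zolotarev) agrees.

+1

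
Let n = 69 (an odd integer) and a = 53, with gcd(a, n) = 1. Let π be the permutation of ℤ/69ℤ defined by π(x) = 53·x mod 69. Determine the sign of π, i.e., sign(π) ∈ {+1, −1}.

Orbit of 11 under x↦53x: [11, 31, 56, 1, 53, 49, 44]… (length divides ord_69(53)).
Cycle type of π: 22×3 + 2 + 1; total 5 cycles.
5 cycles on 69: each ℓ→(−1)^(ℓ−1), product (−1)^64 = +1.
(53|69)_J = +1 (Zolotarev's lemma cross-check).

+1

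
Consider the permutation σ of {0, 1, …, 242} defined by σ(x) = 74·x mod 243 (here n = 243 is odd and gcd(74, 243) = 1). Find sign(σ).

Orbit of 148 under x↦74x: [148, 17, 43, 23, 1, 74, 130]… (length divides ord_243(74)).
Decompose π into cycles: lengths [162, 54, 18, 6, 2, 1] (6 cycles, including the fixed point 0).
sign(π) = (−1)^{n − #cycles} = (−1)^{243−6} = (−1)^237 = -1.
The Jacobi symbol (74|243) = -1 (Zolotarev) agrees.

-1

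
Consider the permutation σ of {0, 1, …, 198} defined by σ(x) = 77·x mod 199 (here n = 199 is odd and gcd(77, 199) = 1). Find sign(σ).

-1

Start at x=147: 147 → 175 → 142 → 188 → 148 → 53 → 101 → … (one orbit).
The orbit structure of x ↦ 77x mod 199: 2 orbits of sizes [198, 1].
sign(π) = (−1)^{n − #cycles} = (−1)^{199−2} = (−1)^197 = -1.
Via Zolotarev, sign(π_{77}) = (77|199) = -1.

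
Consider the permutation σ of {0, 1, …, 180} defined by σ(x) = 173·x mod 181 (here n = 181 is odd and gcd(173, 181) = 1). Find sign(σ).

-1

Start at x=152: 152 → 51 → 135 → 6 → 133 → 22 → 5 → … (one orbit).
Decompose π into cycles: lengths [60, 60, 60, 1] (4 cycles, including the fixed point 0).
With 4 cycles on 181 points, sign = (−1)^{181−4} = -1.
Via Zolotarev, sign(π_{173}) = (173|181) = -1.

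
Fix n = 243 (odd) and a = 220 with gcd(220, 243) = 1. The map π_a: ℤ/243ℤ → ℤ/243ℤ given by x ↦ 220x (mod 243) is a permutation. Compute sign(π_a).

Orbit of 70 under x↦220x: [70, 91, 94, 25, 154, 103, 61]… (length divides ord_243(220)).
π_220 has 11 disjoint cycles with lengths [81, 81, 27, 27, 9, 9, 3, 3, 1, 1, 1] on {0,…,242}.
Σ(ℓ_i−1) = 243−11 = 232; sign = (−1)^232 = +1.
Via Zolotarev, sign(π_{220}) = (220|243) = +1.

+1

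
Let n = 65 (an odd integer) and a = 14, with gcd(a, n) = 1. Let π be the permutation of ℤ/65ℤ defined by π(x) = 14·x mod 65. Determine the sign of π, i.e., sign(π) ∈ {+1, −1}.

+1

Trace 14: π^k(14) = [14, 1] for k=0..1.
Cycle lengths of π_14 on ℤ/65ℤ: [2, 2, 2, 2, 2, 2, 2, 2, 2, 2, 2, 2, 2, 2, 2, 2, 2, 2, 2, 2, 2, 2, 2, 2, 2, 2, 1, 1, 1, 1, 1, 1, 1, 1, 1, 1, 1, 1, 1]; 39 cycles in total.
n − c = 65 − 39 = 26; sign = (−1)^26 = +1.
Check: (14/65) = +1 by Zolotarev.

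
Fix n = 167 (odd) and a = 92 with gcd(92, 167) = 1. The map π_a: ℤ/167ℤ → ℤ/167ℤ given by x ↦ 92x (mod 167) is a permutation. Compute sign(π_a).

Start at x=139: 139 → 96 → 148 → 89 → 5 → 126 → 69 → … (one orbit).
Cycle type of π: 166 + 1; total 2 cycles.
With 2 cycles on 167 points, sign = (−1)^{167−2} = -1.

-1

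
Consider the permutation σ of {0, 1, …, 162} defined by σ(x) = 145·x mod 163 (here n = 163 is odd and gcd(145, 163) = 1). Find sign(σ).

Start at x=33: 33 → 58 → 97 → 47 → 132 → 69 → 62 → … (one orbit).
3 cycles of lengths [81, 81, 1].
Σ(ℓ_i−1) = 163−3 = 160; sign = (−1)^160 = +1.
Zolotarev: (145|163) = +1, matching the cycle-count sign.

+1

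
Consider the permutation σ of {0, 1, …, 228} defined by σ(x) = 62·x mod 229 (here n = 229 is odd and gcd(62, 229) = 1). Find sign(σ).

Trace 55: π^k(55) = [55, 204, 53, 80, 151, 202, 158] for k=0..6.
3 cycles of lengths [114, 114, 1].
3 cycles on 229: each ℓ→(−1)^(ℓ−1), product (−1)^226 = +1.
(62|229)_J = +1 (Zolotarev's lemma cross-check).

+1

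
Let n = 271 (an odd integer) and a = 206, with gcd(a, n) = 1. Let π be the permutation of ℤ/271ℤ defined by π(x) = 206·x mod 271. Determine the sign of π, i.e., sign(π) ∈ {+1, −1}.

Trace 258: π^k(258) = [258, 32, 88, 242, 259, 238, 248] for k=0..6.
Cycle lengths of π_206 on ℤ/271ℤ: [27, 27, 27, 27, 27, 27, 27, 27, 27, 27, 1]; 11 cycles in total.
n − c = 271 − 11 = 260; sign = (−1)^260 = +1.
The Jacobi symbol (206|271) = +1 (Zolotarev) agrees.

+1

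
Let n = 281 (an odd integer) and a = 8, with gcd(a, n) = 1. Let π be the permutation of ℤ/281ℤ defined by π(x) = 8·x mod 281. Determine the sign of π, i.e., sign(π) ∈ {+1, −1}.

+1

Orbit of 1 under x↦8x: [1, 8, 64, 231, 162, 172, 252]… (length divides ord_281(8)).
π_8 has 5 disjoint cycles with lengths [70, 70, 70, 70, 1] on {0,…,280}.
sign(π) = (−1)^{n − #cycles} = (−1)^{281−5} = (−1)^276 = +1.
(8|281)_J = +1 (Zolotarev's lemma cross-check).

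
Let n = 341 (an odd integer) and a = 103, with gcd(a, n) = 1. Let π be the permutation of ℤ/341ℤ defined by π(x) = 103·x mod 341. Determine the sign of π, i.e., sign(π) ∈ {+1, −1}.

+1

Start at x=245: 245 → 1 → 103 → 38 → 163 → 80 → 56 → … (one orbit).
Cycle type of π: 15×22 + 5×2 + 1; total 25 cycles.
25 cycles on 341: each ℓ→(−1)^(ℓ−1), product (−1)^316 = +1.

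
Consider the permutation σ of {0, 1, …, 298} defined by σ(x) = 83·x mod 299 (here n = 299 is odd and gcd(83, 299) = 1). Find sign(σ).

Orbit of 259 under x↦83x: [259, 268, 118, 226, 220, 21, 248]… (length divides ord_299(83)).
Decompose π into cycles: lengths [44, 44, 44, 44, 44, 44, 22, 4, 4, 4, 1] (11 cycles, including the fixed point 0).
sign(π) = (−1)^{n − #cycles} = (−1)^{299−11} = (−1)^288 = +1.

+1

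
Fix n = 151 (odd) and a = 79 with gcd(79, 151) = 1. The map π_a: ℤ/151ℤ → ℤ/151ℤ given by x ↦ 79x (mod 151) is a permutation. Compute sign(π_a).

-1

Trace 19: π^k(19) = [19, 142, 44, 3, 86, 150, 72] for k=0..6.
Decompose π into cycles: lengths [50, 50, 50, 1] (4 cycles, including the fixed point 0).
n − c = 151 − 4 = 147; sign = (−1)^147 = -1.
Zolotarev: (79|151) = -1, matching the cycle-count sign.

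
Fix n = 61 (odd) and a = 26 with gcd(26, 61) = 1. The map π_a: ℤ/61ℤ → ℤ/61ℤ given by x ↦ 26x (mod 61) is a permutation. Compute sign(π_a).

-1

Orbit of 10 under x↦26x: [10, 16, 50, 19, 6, 34, 30]… (length divides ord_61(26)).
Cycle type of π: 60 + 1; total 2 cycles.
Σ(ℓ_i−1) = 61−2 = 59; sign = (−1)^59 = -1.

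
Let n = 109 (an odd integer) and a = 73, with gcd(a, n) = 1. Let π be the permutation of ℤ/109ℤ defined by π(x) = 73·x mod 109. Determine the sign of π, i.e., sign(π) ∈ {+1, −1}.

Start at x=26: 26 → 45 → 15 → 5 → 38 → 49 → 89 → … (one orbit).
5 cycles of lengths [27, 27, 27, 27, 1].
sign(π) = (−1)^{n − #cycles} = (−1)^{109−5} = (−1)^104 = +1.

+1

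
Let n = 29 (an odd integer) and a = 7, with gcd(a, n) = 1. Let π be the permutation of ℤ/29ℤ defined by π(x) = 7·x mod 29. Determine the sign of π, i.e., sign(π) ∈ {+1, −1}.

+1

Start at x=25: 25 → 1 → 7 → 20 → 24 → 23 → 16 → 25 (one orbit).
Cycle lengths of π_7 on ℤ/29ℤ: [7, 7, 7, 7, 1]; 5 cycles in total.
With 5 cycles on 29 points, sign = (−1)^{29−5} = +1.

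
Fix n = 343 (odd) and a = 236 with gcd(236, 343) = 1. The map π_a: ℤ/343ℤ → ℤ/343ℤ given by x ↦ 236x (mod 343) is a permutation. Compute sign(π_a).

-1

Trace 205: π^k(205) = [205, 17, 239, 152, 200, 209, 275] for k=0..6.
4 cycles of lengths [294, 42, 6, 1].
4 cycles on 343: each ℓ→(−1)^(ℓ−1), product (−1)^339 = -1.
Zolotarev: (236|343) = -1, matching the cycle-count sign.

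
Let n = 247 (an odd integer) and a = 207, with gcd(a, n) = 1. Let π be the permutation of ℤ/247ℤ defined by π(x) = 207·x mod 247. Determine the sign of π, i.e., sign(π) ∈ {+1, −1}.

Start at x=157: 157 → 142 → 1 → 207 → 118 → 220 → 92 → … (one orbit).
Cycle type of π: 18×12 + 9×2 + 2×6 + 1; total 21 cycles.
247 − 21 = 226 transpositions; sign(π) = (−1)^226 = +1.
Via Zolotarev, sign(π_{207}) = (207|247) = +1.

+1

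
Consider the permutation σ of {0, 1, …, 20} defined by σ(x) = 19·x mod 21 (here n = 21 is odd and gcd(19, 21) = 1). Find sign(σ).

Start at x=10: 10 → 1 → 19 → 4 → 13 → 16 → 10 (one orbit).
π_19 has 6 disjoint cycles with lengths [6, 6, 6, 1, 1, 1] on {0,…,20}.
21 − 6 = 15 transpositions; sign(π) = (−1)^15 = -1.
Check: (19/21) = -1 by Zolotarev.

-1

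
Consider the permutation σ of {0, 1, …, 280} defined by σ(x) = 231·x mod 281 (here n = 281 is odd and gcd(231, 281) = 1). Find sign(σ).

Start at x=170: 170 → 211 → 128 → 63 → 222 → 140 → 25 → … (one orbit).
The orbit structure of x ↦ 231x mod 281: 5 orbits of sizes [70, 70, 70, 70, 1].
n − c = 281 − 5 = 276; sign = (−1)^276 = +1.
Via Zolotarev, sign(π_{231}) = (231|281) = +1.

+1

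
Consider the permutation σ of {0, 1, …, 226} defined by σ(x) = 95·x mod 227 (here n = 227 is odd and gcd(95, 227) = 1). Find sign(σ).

-1

Trace 57: π^k(57) = [57, 194, 43, 226, 132, 55, 4] for k=0..6.
2 cycles of lengths [226, 1].
sign(π) = (−1)^{n − #cycles} = (−1)^{227−2} = (−1)^225 = -1.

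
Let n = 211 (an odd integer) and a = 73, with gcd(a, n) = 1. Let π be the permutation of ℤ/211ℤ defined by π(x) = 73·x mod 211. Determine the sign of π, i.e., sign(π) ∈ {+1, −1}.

Trace 148: π^k(148) = [148, 43, 185, 1, 73, 54, 144] for k=0..6.
Decompose π into cycles: lengths [21, 21, 21, 21, 21, 21, 21, 21, 21, 21, 1] (11 cycles, including the fixed point 0).
Σ(ℓ_i−1) = 211−11 = 200; sign = (−1)^200 = +1.
Check: (73/211) = +1 by Zolotarev.

+1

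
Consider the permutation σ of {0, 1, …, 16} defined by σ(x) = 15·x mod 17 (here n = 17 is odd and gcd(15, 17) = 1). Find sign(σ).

+1

Trace 9: π^k(9) = [9, 16, 2, 13, 8, 1, 15] for k=0..6.
The orbit structure of x ↦ 15x mod 17: 3 orbits of sizes [8, 8, 1].
sign(π) = (−1)^{n − #cycles} = (−1)^{17−3} = (−1)^14 = +1.
Zolotarev: (15|17) = +1, matching the cycle-count sign.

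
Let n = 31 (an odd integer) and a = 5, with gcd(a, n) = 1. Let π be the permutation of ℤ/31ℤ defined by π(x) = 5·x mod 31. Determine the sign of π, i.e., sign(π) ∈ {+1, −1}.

Trace 1: π^k(1) = [1, 5, 25] for k=0..2.
The orbit structure of x ↦ 5x mod 31: 11 orbits of sizes [3, 3, 3, 3, 3, 3, 3, 3, 3, 3, 1].
11 cycles on 31: each ℓ→(−1)^(ℓ−1), product (−1)^20 = +1.
Zolotarev: (5|31) = +1, matching the cycle-count sign.

+1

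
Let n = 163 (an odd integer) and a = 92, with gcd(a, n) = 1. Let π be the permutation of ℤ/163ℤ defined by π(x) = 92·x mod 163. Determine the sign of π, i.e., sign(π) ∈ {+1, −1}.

-1

Orbit of 159 under x↦92x: [159, 121, 48, 15, 76, 146, 66]… (length divides ord_163(92)).
2 cycles of lengths [162, 1].
n − c = 163 − 2 = 161; sign = (−1)^161 = -1.
The Jacobi symbol (92|163) = -1 (Zolotarev) agrees.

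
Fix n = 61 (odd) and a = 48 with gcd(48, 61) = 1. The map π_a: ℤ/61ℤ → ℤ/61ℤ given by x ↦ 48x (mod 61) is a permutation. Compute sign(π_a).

Start at x=1: 1 → 48 → 47 → 60 → 13 → 14 → 1 (one orbit).
Cycle type of π: 6×10 + 1; total 11 cycles.
n − c = 61 − 11 = 50; sign = (−1)^50 = +1.
Zolotarev: (48|61) = +1, matching the cycle-count sign.

+1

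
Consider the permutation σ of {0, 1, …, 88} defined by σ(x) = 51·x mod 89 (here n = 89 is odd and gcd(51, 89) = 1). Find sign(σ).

Start at x=83: 83 → 50 → 58 → 21 → 3 → 64 → 60 → … (one orbit).
The orbit structure of x ↦ 51x mod 89: 2 orbits of sizes [88, 1].
89 − 2 = 87 transpositions; sign(π) = (−1)^87 = -1.
(51|89)_J = -1 (Zolotarev's lemma cross-check).

-1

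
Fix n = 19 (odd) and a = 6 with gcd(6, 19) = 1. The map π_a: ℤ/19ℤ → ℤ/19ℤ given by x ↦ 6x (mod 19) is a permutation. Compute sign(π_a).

Start at x=7: 7 → 4 → 5 → 11 → 9 → 16 → 1 → … (one orbit).
Cycle lengths of π_6 on ℤ/19ℤ: [9, 9, 1]; 3 cycles in total.
3 cycles on 19: each ℓ→(−1)^(ℓ−1), product (−1)^16 = +1.

+1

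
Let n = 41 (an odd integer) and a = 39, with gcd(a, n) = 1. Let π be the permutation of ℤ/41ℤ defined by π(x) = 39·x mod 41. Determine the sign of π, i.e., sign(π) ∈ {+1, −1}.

Trace 37: π^k(37) = [37, 8, 25, 32, 18, 5, 31] for k=0..6.
Cycle type of π: 20×2 + 1; total 3 cycles.
Σ(ℓ_i−1) = 41−3 = 38; sign = (−1)^38 = +1.
Zolotarev: (39|41) = +1, matching the cycle-count sign.

+1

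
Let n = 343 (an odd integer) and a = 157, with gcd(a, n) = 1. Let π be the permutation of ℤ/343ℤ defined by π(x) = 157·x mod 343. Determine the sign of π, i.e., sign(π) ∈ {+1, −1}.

-1

Start at x=206: 206 → 100 → 265 → 102 → 236 → 8 → 227 → … (one orbit).
Decompose π into cycles: lengths [294, 42, 6, 1] (4 cycles, including the fixed point 0).
With 4 cycles on 343 points, sign = (−1)^{343−4} = -1.
(157|343)_J = -1 (Zolotarev's lemma cross-check).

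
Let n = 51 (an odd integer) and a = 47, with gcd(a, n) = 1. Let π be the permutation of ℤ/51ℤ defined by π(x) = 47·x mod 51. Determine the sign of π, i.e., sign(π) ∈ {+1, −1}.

-1

Trace 16: π^k(16) = [16, 38, 1, 47] for k=0..3.
Cycle lengths of π_47 on ℤ/51ℤ: [4, 4, 4, 4, 4, 4, 4, 4, 4, 4, 4, 4, 2, 1]; 14 cycles in total.
With 14 cycles on 51 points, sign = (−1)^{51−14} = -1.
The Jacobi symbol (47|51) = -1 (Zolotarev) agrees.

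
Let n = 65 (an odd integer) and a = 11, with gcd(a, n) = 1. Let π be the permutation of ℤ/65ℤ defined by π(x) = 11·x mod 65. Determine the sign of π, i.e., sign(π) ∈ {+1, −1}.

-1

Trace 21: π^k(21) = [21, 36, 6, 1, 11, 56, 31] for k=0..6.
π_11 has 10 disjoint cycles with lengths [12, 12, 12, 12, 12, 1, 1, 1, 1, 1] on {0,…,64}.
Σ(ℓ_i−1) = 65−10 = 55; sign = (−1)^55 = -1.
Zolotarev: (11|65) = -1, matching the cycle-count sign.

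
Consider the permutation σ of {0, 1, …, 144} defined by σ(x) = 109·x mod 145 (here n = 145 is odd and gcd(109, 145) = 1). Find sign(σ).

+1

Start at x=34: 34 → 81 → 129 → 141 → 144 → 36 → 9 → … (one orbit).
The orbit structure of x ↦ 109x mod 145: 13 orbits of sizes [14, 14, 14, 14, 14, 14, 14, 14, 14, 14, 2, 2, 1].
With 13 cycles on 145 points, sign = (−1)^{145−13} = +1.
The Jacobi symbol (109|145) = +1 (Zolotarev) agrees.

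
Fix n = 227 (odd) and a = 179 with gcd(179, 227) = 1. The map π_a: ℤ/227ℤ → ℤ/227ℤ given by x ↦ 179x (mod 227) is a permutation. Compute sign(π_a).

Orbit of 174 under x↦179x: [174, 47, 14, 9, 22, 79, 67]… (length divides ord_227(179)).
Cycle type of π: 226 + 1; total 2 cycles.
n − c = 227 − 2 = 225; sign = (−1)^225 = -1.

-1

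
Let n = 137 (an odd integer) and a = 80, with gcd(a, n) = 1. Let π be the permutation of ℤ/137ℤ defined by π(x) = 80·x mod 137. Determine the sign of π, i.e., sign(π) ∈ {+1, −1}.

Orbit of 127 under x↦80x: [127, 22, 116, 101, 134, 34, 117]… (length divides ord_137(80)).
Cycle lengths of π_80 on ℤ/137ℤ: [136, 1]; 2 cycles in total.
With 2 cycles on 137 points, sign = (−1)^{137−2} = -1.

-1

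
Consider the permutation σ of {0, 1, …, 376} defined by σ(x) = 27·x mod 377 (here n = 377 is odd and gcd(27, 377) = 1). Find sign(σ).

-1

Orbit of 66 under x↦27x: [66, 274, 235, 313, 157, 92, 222]… (length divides ord_377(27)).
π_27 has 26 disjoint cycles with lengths [28, 28, 28, 28, 28, 28, 28, 28, 28, 28, 28, 28, 28, 1, 1, 1, 1, 1, 1, 1, 1, 1, 1, 1, 1, 1] on {0,…,376}.
26 cycles on 377: each ℓ→(−1)^(ℓ−1), product (−1)^351 = -1.
The Jacobi symbol (27|377) = -1 (Zolotarev) agrees.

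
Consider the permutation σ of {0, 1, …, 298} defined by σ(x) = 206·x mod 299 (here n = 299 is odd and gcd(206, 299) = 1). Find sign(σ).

Orbit of 116 under x↦206x: [116, 275, 139, 229, 231, 45, 1]… (length divides ord_299(206)).
Decompose π into cycles: lengths [12, 12, 12, 12, 12, 12, 12, 12, 12, 12, 12, 12, 12, 12, 12, 12, 12, 12, 12, 12, 12, 12, 12, 2, 2, 2, 2, 2, 2, 2, 2, 2, 2, 2, 1] (35 cycles, including the fixed point 0).
With 35 cycles on 299 points, sign = (−1)^{299−35} = +1.
The Jacobi symbol (206|299) = +1 (Zolotarev) agrees.

+1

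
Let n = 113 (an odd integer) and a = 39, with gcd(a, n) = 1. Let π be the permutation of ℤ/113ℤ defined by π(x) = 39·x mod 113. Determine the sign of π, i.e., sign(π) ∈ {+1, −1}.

Start at x=68: 68 → 53 → 33 → 44 → 21 → 28 → 75 → … (one orbit).
Cycle type of π: 112 + 1; total 2 cycles.
With 2 cycles on 113 points, sign = (−1)^{113−2} = -1.

-1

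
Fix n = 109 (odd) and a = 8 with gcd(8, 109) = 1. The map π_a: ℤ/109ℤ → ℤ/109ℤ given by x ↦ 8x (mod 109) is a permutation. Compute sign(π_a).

Orbit of 41 under x↦8x: [41, 1, 8, 64, 76, 63, 68]… (length divides ord_109(8)).
The orbit structure of x ↦ 8x mod 109: 10 orbits of sizes [12, 12, 12, 12, 12, 12, 12, 12, 12, 1].
10 cycles on 109: each ℓ→(−1)^(ℓ−1), product (−1)^99 = -1.
Zolotarev: (8|109) = -1, matching the cycle-count sign.

-1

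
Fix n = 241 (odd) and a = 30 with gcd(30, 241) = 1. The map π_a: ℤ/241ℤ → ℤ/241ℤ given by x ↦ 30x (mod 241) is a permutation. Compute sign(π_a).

+1

Orbit of 8 under x↦30x: [8, 240, 211, 64, 233, 1, 30]… (length divides ord_241(30)).
Decompose π into cycles: lengths [8, 8, 8, 8, 8, 8, 8, 8, 8, 8, 8, 8, 8, 8, 8, 8, 8, 8, 8, 8, 8, 8, 8, 8, 8, 8, 8, 8, 8, 8, 1] (31 cycles, including the fixed point 0).
With 31 cycles on 241 points, sign = (−1)^{241−31} = +1.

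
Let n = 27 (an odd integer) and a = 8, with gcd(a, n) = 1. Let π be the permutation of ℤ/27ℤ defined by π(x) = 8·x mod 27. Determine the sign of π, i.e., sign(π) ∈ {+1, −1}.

Orbit of 19 under x↦8x: [19, 17, 1, 8, 10, 26]… (length divides ord_27(8)).
The orbit structure of x ↦ 8x mod 27: 8 orbits of sizes [6, 6, 6, 2, 2, 2, 2, 1].
sign(π) = (−1)^{n − #cycles} = (−1)^{27−8} = (−1)^19 = -1.
Via Zolotarev, sign(π_{8}) = (8|27) = -1.

-1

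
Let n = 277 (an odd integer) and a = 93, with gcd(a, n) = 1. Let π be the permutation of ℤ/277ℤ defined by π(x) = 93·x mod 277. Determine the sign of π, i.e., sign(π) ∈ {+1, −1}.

-1

Start at x=48: 48 → 32 → 206 → 45 → 30 → 20 → 198 → … (one orbit).
Cycle lengths of π_93 on ℤ/277ℤ: [276, 1]; 2 cycles in total.
sign(π) = (−1)^{n − #cycles} = (−1)^{277−2} = (−1)^275 = -1.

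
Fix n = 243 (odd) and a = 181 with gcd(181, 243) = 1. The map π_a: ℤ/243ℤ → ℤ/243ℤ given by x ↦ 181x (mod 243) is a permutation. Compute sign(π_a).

+1

Trace 37: π^k(37) = [37, 136, 73, 91, 190, 127, 145] for k=0..6.
27 cycles of lengths [27, 27, 27, 27, 27, 27, 9, 9, 9, 9, 9, 9, 3, 3, 3, 3, 3, 3, 1, 1, 1, 1, 1, 1, 1, 1, 1].
n − c = 243 − 27 = 216; sign = (−1)^216 = +1.
The Jacobi symbol (181|243) = +1 (Zolotarev) agrees.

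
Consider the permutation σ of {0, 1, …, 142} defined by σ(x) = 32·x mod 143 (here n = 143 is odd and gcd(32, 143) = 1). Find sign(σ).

+1

Trace 21: π^k(21) = [21, 100, 54, 12, 98, 133, 109] for k=0..6.
Cycle lengths of π_32 on ℤ/143ℤ: [12, 12, 12, 12, 12, 12, 12, 12, 12, 12, 12, 2, 2, 2, 2, 2, 1]; 17 cycles in total.
With 17 cycles on 143 points, sign = (−1)^{143−17} = +1.
Check: (32/143) = +1 by Zolotarev.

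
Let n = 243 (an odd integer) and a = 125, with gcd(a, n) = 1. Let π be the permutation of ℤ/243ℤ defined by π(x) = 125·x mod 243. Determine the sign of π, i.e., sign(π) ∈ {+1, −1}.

-1

Start at x=134: 134 → 226 → 62 → 217 → 152 → 46 → 161 → … (one orbit).
π_125 has 14 disjoint cycles with lengths [54, 54, 54, 18, 18, 18, 6, 6, 6, 2, 2, 2, 2, 1] on {0,…,242}.
243 − 14 = 229 transpositions; sign(π) = (−1)^229 = -1.
The Jacobi symbol (125|243) = -1 (Zolotarev) agrees.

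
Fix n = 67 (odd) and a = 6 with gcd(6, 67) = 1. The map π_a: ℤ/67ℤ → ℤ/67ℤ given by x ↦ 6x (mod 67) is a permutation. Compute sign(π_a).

Trace 14: π^k(14) = [14, 17, 35, 9, 54, 56, 1] for k=0..6.
Decompose π into cycles: lengths [33, 33, 1] (3 cycles, including the fixed point 0).
n − c = 67 − 3 = 64; sign = (−1)^64 = +1.
Zolotarev: (6|67) = +1, matching the cycle-count sign.

+1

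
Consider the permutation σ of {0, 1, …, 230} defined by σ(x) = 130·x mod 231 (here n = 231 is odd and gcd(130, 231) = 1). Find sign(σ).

+1

Trace 148: π^k(148) = [148, 67, 163, 169, 25, 16, 1] for k=0..6.
Cycle lengths of π_130 on ℤ/231ℤ: [15, 15, 15, 15, 15, 15, 15, 15, 15, 15, 15, 15, 5, 5, 5, 5, 5, 5, 3, 3, 3, 3, 3, 3, 1, 1, 1]; 27 cycles in total.
n − c = 231 − 27 = 204; sign = (−1)^204 = +1.
Via Zolotarev, sign(π_{130}) = (130|231) = +1.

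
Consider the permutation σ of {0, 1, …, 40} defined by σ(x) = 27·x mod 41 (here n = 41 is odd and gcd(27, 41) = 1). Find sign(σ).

-1

Orbit of 40 under x↦27x: [40, 14, 9, 38, 1, 27, 32]… (length divides ord_41(27)).
Cycle lengths of π_27 on ℤ/41ℤ: [8, 8, 8, 8, 8, 1]; 6 cycles in total.
41 − 6 = 35 transpositions; sign(π) = (−1)^35 = -1.
Check: (27/41) = -1 by Zolotarev.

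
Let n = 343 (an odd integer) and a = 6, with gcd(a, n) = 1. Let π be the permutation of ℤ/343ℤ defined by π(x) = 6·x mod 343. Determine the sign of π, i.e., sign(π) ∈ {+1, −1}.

-1

Start at x=146: 146 → 190 → 111 → 323 → 223 → 309 → 139 → … (one orbit).
Decompose π into cycles: lengths [98, 98, 98, 14, 14, 14, 2, 2, 2, 1] (10 cycles, including the fixed point 0).
Σ(ℓ_i−1) = 343−10 = 333; sign = (−1)^333 = -1.
Zolotarev: (6|343) = -1, matching the cycle-count sign.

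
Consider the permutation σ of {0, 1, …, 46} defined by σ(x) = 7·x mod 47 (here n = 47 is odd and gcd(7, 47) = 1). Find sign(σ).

+1

Start at x=27: 27 → 1 → 7 → 2 → 14 → 4 → 28 → … (one orbit).
Cycle type of π: 23×2 + 1; total 3 cycles.
3 cycles on 47: each ℓ→(−1)^(ℓ−1), product (−1)^44 = +1.
Zolotarev: (7|47) = +1, matching the cycle-count sign.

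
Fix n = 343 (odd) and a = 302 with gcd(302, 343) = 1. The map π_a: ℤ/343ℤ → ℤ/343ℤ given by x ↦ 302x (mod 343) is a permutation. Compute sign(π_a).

+1

Start at x=204: 204 → 211 → 267 → 29 → 183 → 43 → 295 → … (one orbit).
The orbit structure of x ↦ 302x mod 343: 19 orbits of sizes [49, 49, 49, 49, 49, 49, 7, 7, 7, 7, 7, 7, 1, 1, 1, 1, 1, 1, 1].
n − c = 343 − 19 = 324; sign = (−1)^324 = +1.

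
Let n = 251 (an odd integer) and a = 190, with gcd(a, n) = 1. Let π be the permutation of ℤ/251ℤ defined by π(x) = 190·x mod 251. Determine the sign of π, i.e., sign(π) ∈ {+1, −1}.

+1

Start at x=142: 142 → 123 → 27 → 110 → 67 → 180 → 64 → … (one orbit).
π_190 has 3 disjoint cycles with lengths [125, 125, 1] on {0,…,250}.
sign(π) = (−1)^{n − #cycles} = (−1)^{251−3} = (−1)^248 = +1.
(190|251)_J = +1 (Zolotarev's lemma cross-check).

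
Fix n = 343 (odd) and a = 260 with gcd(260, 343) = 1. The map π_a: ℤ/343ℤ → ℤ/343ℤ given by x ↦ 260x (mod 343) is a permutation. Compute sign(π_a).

Trace 162: π^k(162) = [162, 274, 239, 57, 71, 281, 1] for k=0..6.
Cycle lengths of π_260 on ℤ/343ℤ: [49, 49, 49, 49, 49, 49, 7, 7, 7, 7, 7, 7, 1, 1, 1, 1, 1, 1, 1]; 19 cycles in total.
sign(π) = (−1)^{n − #cycles} = (−1)^{343−19} = (−1)^324 = +1.
Zolotarev: (260|343) = +1, matching the cycle-count sign.

+1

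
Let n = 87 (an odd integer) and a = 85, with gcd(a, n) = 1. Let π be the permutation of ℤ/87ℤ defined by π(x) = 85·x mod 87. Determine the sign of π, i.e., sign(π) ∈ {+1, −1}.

-1

Orbit of 40 under x↦85x: [40, 7, 73, 28, 31, 25, 37]… (length divides ord_87(85)).
π_85 has 6 disjoint cycles with lengths [28, 28, 28, 1, 1, 1] on {0,…,86}.
With 6 cycles on 87 points, sign = (−1)^{87−6} = -1.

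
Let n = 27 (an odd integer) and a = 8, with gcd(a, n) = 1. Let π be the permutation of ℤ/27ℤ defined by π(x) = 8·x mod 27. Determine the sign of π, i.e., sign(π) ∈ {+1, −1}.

Trace 17: π^k(17) = [17, 1, 8, 10, 26, 19] for k=0..5.
Cycle lengths of π_8 on ℤ/27ℤ: [6, 6, 6, 2, 2, 2, 2, 1]; 8 cycles in total.
8 cycles on 27: each ℓ→(−1)^(ℓ−1), product (−1)^19 = -1.

-1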